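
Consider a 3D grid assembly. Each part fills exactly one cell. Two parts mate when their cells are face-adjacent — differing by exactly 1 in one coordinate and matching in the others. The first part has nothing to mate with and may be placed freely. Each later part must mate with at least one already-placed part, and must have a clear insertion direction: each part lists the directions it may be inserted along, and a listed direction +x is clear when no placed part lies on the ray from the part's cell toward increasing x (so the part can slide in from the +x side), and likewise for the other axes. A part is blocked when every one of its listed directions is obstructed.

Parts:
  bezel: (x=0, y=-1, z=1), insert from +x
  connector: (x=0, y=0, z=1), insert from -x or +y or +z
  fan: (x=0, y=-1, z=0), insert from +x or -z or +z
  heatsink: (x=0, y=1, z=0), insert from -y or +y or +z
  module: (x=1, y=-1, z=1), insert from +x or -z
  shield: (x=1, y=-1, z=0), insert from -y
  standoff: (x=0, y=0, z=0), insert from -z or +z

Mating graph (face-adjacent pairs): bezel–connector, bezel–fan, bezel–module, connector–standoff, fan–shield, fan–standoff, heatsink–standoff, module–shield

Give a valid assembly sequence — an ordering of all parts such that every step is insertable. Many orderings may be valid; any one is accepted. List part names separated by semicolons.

1. standoff@(0, 0, 0) [-z clear] — {standoff}
2. connector@(0, 0, 1) [-x clear] — {connector, standoff}
3. fan@(0, -1, 0) [+x clear] — {connector, fan, standoff}
4. shield@(1, -1, 0) [-y clear] — {connector, fan, shield, standoff}
5. bezel@(0, -1, 1) [+x clear] — {bezel, connector, fan, shield, standoff}
6. module@(1, -1, 1) [+x clear] — {bezel, connector, fan, module, shield, standoff}
7. heatsink@(0, 1, 0) [+y clear] — {bezel, connector, fan, heatsink, module, shield, standoff}

standoff; connector; fan; shield; bezel; module; heatsink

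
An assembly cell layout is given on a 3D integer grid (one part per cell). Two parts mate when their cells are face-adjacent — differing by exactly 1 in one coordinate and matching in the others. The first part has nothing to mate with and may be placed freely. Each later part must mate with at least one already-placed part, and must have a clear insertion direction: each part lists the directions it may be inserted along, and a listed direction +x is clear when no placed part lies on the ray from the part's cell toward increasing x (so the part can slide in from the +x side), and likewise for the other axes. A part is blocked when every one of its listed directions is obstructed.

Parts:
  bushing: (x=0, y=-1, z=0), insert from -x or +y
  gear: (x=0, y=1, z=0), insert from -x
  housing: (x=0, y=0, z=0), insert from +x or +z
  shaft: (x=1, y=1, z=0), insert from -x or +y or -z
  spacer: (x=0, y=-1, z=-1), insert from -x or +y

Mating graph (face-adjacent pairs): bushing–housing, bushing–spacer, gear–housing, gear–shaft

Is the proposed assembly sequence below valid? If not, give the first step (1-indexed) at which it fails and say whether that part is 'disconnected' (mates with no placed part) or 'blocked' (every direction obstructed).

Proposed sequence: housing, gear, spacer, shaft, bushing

1. housing@(0, 0, 0) [+x clear] — {housing}
2. gear@(0, 1, 0) [-x clear] — {gear, housing}
3. spacer@(0, -1, -1) — no placed neighbour ⇒ disconnected

Invalid at step 3 (disconnected)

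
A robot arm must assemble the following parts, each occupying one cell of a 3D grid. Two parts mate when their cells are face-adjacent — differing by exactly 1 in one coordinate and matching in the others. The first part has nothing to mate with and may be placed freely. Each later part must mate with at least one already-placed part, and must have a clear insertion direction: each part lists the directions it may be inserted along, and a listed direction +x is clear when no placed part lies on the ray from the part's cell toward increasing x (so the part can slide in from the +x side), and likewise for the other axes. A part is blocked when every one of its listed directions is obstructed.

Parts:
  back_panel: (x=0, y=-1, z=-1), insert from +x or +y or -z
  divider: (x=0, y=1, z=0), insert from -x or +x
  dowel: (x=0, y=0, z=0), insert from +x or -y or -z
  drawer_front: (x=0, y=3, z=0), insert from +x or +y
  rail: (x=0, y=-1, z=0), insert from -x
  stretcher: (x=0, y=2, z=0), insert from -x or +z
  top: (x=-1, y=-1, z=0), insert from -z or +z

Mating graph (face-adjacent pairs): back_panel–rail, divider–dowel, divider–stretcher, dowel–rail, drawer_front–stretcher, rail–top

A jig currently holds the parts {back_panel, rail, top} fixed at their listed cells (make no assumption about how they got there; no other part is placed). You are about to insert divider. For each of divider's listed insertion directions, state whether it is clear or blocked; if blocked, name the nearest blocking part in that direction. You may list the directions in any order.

+x: clear; -x: clear

-x: ray from divider(0, 1, 0) has no placed part ⇒ clear
+x: ray from divider(0, 1, 0) has no placed part ⇒ clear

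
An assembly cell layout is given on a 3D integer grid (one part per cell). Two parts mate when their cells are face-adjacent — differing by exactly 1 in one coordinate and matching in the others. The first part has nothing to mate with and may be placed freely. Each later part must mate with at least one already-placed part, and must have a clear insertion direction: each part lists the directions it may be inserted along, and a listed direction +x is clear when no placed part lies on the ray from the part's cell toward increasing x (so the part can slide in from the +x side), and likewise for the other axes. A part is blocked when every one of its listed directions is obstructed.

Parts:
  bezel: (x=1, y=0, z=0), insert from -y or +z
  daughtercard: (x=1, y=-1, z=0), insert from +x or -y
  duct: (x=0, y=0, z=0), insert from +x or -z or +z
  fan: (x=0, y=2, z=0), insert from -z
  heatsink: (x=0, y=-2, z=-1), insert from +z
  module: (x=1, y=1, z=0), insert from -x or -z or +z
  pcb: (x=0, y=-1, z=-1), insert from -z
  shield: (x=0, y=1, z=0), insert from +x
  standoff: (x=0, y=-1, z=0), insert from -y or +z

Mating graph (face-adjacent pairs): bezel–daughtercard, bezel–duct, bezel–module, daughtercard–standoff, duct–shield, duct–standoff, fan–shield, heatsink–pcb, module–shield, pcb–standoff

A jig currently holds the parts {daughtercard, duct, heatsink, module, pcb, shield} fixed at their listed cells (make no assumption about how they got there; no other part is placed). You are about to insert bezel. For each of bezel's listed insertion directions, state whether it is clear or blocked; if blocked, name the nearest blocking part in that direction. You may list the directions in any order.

+z: clear; -y: blocked by daughtercard

-y: nearest on ray is daughtercard@(1, -1, 0) ⇒ blocked
+z: ray from bezel(1, 0, 0) has no placed part ⇒ clear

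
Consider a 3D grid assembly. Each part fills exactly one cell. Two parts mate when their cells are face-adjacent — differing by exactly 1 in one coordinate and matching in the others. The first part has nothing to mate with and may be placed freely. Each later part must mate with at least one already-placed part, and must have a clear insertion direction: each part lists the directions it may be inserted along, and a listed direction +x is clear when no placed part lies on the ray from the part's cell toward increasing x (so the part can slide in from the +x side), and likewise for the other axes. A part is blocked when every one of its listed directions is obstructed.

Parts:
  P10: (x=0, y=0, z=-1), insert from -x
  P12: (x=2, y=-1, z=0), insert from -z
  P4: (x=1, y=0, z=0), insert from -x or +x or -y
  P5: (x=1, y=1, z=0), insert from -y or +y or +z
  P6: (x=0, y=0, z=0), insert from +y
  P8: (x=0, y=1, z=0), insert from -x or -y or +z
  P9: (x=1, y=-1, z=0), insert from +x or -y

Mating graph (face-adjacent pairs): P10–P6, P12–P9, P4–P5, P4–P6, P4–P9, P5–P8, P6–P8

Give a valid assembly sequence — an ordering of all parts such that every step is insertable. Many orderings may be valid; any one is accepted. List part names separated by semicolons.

P4; P9; P12; P6; P8; P10; P5

1. P4@(1, 0, 0) [-x clear] — {P4}
2. P9@(1, -1, 0) [+x clear] — {P4, P9}
3. P12@(2, -1, 0) [-z clear] — {P12, P4, P9}
4. P6@(0, 0, 0) [+y clear] — {P12, P4, P6, P9}
5. P8@(0, 1, 0) [-x clear] — {P12, P4, P6, P8, P9}
6. P10@(0, 0, -1) [-x clear] — {P10, P12, P4, P6, P8, P9}
7. P5@(1, 1, 0) [+y clear] — {P10, P12, P4, P5, P6, P8, P9}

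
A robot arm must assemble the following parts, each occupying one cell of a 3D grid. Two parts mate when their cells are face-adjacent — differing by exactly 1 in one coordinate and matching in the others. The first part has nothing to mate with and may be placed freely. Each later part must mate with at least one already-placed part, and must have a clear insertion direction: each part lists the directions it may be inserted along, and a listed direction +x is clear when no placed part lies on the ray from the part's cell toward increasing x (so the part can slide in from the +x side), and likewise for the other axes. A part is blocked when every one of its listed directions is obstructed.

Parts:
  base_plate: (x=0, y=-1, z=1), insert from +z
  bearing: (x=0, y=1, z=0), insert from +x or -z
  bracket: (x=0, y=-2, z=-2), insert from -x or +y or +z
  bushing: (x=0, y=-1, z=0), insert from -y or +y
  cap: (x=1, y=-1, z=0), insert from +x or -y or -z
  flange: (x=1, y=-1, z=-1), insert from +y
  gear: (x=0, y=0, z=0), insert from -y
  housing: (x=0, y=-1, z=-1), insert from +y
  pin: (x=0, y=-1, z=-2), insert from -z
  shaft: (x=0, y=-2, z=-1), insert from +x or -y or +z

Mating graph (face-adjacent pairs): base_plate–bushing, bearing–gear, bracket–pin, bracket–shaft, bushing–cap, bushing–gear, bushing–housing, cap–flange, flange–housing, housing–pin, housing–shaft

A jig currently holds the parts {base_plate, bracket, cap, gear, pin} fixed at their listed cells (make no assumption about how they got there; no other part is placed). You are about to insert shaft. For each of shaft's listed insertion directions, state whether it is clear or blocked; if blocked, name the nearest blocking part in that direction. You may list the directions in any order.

+x: ray from shaft(0, -2, -1) has no placed part ⇒ clear
-y: ray from shaft(0, -2, -1) has no placed part ⇒ clear
+z: ray from shaft(0, -2, -1) has no placed part ⇒ clear

+x: clear; +z: clear; -y: clear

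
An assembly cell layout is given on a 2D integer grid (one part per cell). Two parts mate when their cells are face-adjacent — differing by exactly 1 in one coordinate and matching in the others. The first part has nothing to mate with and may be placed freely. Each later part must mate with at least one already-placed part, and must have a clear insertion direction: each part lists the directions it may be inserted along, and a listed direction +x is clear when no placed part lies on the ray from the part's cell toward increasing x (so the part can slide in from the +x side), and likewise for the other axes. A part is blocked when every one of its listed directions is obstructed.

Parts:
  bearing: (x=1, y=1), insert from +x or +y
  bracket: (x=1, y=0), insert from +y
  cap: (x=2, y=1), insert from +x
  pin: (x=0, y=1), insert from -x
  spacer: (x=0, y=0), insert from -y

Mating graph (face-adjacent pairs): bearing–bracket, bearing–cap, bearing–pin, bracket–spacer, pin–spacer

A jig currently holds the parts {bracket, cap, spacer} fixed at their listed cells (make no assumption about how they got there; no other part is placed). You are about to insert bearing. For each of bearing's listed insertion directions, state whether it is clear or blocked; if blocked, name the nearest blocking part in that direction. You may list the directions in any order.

+x: blocked by cap; +y: clear

+x: nearest on ray is cap@(2, 1) ⇒ blocked
+y: ray from bearing(1, 1) has no placed part ⇒ clear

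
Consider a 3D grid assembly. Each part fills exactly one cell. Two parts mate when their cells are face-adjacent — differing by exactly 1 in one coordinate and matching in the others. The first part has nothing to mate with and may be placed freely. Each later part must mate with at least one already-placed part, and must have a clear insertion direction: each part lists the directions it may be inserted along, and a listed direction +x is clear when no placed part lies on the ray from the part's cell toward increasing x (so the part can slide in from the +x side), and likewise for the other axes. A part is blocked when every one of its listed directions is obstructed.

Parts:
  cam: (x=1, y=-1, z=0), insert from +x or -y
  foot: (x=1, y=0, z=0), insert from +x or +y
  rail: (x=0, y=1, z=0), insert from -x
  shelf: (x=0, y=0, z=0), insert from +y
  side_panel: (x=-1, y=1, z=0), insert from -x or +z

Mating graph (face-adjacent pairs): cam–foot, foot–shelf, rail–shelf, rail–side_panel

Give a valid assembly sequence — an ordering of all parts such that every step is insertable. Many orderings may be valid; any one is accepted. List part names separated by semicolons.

1. foot@(1, 0, 0) [+x clear] — {foot}
2. cam@(1, -1, 0) [+x clear] — {cam, foot}
3. shelf@(0, 0, 0) [+y clear] — {cam, foot, shelf}
4. rail@(0, 1, 0) [-x clear] — {cam, foot, rail, shelf}
5. side_panel@(-1, 1, 0) [-x clear] — {cam, foot, rail, shelf, side_panel}

foot; cam; shelf; rail; side_panel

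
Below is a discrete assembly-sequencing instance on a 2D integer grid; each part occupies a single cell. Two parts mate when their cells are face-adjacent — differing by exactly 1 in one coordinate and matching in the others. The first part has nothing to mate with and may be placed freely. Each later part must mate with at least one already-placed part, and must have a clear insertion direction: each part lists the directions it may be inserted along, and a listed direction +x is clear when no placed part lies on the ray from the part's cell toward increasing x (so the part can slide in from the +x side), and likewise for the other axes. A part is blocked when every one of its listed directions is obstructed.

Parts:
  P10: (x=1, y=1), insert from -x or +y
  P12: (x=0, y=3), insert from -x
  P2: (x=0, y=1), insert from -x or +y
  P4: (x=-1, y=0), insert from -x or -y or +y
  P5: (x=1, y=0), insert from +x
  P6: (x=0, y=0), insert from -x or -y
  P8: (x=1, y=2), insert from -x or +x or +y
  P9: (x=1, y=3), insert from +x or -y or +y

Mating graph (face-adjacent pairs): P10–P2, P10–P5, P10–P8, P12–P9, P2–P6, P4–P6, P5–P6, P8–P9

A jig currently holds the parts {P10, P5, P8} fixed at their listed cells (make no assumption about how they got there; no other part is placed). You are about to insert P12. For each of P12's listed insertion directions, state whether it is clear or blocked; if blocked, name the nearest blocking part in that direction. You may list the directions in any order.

-x: ray from P12(0, 3) has no placed part ⇒ clear

-x: clear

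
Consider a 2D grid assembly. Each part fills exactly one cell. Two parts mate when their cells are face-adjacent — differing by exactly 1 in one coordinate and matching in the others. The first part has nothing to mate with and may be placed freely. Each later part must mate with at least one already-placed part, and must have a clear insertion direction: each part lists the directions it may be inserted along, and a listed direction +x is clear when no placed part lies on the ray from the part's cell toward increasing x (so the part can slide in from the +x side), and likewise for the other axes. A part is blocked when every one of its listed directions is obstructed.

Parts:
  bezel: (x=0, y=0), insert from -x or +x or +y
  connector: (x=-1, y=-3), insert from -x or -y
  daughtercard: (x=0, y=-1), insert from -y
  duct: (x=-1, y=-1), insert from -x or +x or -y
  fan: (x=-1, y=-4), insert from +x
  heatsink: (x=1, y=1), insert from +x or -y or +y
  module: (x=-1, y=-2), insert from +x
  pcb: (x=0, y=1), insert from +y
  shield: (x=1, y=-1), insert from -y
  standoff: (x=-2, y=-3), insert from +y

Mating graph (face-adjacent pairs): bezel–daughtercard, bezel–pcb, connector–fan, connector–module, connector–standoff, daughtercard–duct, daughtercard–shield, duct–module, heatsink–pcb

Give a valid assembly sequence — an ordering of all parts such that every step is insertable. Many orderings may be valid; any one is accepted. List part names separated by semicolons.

duct; module; connector; standoff; fan; daughtercard; shield; bezel; pcb; heatsink

1. duct@(-1, -1) [-x clear] — {duct}
2. module@(-1, -2) [+x clear] — {duct, module}
3. connector@(-1, -3) [-x clear] — {connector, duct, module}
4. standoff@(-2, -3) [+y clear] — {connector, duct, module, standoff}
5. fan@(-1, -4) [+x clear] — {connector, duct, fan, module, standoff}
6. daughtercard@(0, -1) [-y clear] — {connector, daughtercard, duct, fan, module, standoff}
7. shield@(1, -1) [-y clear] — {connector, daughtercard, duct, fan, module, shield, standoff}
8. bezel@(0, 0) [-x clear] — {bezel, connector, daughtercard, duct, fan, module, shield, standoff}
9. pcb@(0, 1) [+y clear] — {bezel, connector, daughtercard, duct, fan, module, pcb, shield, standoff}
10. heatsink@(1, 1) [+x clear] — {bezel, connector, daughtercard, duct, fan, heatsink, module, pcb, shield, standoff}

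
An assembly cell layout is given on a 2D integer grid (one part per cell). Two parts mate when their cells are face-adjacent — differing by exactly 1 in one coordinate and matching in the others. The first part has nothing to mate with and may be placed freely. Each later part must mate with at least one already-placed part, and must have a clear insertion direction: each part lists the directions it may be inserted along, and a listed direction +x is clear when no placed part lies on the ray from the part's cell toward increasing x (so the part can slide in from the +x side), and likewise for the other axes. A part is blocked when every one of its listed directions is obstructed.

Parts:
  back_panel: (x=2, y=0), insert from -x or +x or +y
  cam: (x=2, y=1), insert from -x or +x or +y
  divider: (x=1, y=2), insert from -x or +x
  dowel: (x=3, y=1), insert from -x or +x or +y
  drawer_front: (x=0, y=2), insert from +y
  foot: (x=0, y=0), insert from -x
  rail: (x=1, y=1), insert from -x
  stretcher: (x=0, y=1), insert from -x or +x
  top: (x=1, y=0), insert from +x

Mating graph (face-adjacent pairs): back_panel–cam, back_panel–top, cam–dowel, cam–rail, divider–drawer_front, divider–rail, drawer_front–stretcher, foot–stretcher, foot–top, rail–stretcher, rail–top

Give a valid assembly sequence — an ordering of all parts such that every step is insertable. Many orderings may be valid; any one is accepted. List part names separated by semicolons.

1. dowel@(3, 1) [-x clear] — {dowel}
2. cam@(2, 1) [-x clear] — {cam, dowel}
3. rail@(1, 1) [-x clear] — {cam, dowel, rail}
4. stretcher@(0, 1) [-x clear] — {cam, dowel, rail, stretcher}
5. divider@(1, 2) [-x clear] — {cam, divider, dowel, rail, stretcher}
6. top@(1, 0) [+x clear] — {cam, divider, dowel, rail, stretcher, top}
7. foot@(0, 0) [-x clear] — {cam, divider, dowel, foot, rail, stretcher, top}
8. back_panel@(2, 0) [+x clear] — {back_panel, cam, divider, dowel, foot, rail, stretcher, top}
9. drawer_front@(0, 2) [+y clear] — {back_panel, cam, divider, dowel, drawer_front, foot, rail, stretcher, top}

dowel; cam; rail; stretcher; divider; top; foot; back_panel; drawer_front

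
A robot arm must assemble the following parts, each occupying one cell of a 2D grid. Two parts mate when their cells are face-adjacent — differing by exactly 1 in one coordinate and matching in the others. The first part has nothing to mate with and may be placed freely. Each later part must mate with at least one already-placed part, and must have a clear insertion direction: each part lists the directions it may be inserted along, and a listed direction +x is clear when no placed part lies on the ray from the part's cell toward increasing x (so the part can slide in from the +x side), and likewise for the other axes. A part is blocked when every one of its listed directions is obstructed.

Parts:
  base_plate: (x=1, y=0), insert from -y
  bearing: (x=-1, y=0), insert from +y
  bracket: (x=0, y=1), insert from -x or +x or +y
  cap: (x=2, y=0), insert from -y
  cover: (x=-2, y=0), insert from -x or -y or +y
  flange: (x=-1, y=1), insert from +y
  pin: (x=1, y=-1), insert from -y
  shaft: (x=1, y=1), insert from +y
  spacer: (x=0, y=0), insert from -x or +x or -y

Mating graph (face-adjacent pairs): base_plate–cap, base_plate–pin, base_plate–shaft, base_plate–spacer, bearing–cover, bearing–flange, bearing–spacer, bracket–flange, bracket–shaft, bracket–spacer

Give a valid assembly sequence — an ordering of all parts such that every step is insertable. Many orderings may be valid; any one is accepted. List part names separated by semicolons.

cap; base_plate; pin; shaft; bracket; spacer; bearing; cover; flange

1. cap@(2, 0) [-y clear] — {cap}
2. base_plate@(1, 0) [-y clear] — {base_plate, cap}
3. pin@(1, -1) [-y clear] — {base_plate, cap, pin}
4. shaft@(1, 1) [+y clear] — {base_plate, cap, pin, shaft}
5. bracket@(0, 1) [-x clear] — {base_plate, bracket, cap, pin, shaft}
6. spacer@(0, 0) [-x clear] — {base_plate, bracket, cap, pin, shaft, spacer}
7. bearing@(-1, 0) [+y clear] — {base_plate, bearing, bracket, cap, pin, shaft, spacer}
8. cover@(-2, 0) [-x clear] — {base_plate, bearing, bracket, cap, cover, pin, shaft, spacer}
9. flange@(-1, 1) [+y clear] — {base_plate, bearing, bracket, cap, cover, flange, pin, shaft, spacer}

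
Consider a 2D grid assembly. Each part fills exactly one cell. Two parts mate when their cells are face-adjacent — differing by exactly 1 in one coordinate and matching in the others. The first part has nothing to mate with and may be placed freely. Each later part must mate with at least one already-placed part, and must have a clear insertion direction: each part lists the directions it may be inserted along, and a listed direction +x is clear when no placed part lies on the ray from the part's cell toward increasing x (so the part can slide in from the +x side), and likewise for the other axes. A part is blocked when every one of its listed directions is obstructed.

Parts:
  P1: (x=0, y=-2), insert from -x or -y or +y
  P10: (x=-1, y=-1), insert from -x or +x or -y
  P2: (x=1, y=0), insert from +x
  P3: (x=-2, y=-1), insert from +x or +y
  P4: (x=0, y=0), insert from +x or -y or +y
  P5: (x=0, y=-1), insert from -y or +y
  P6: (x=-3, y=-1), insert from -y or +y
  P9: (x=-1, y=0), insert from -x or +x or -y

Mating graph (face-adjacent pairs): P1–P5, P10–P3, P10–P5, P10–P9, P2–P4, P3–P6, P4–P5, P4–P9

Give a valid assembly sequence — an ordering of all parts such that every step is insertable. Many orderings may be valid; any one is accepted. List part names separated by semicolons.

1. P10@(-1, -1) [-x clear] — {P10}
2. P5@(0, -1) [-y clear] — {P10, P5}
3. P9@(-1, 0) [-x clear] — {P10, P5, P9}
4. P4@(0, 0) [+x clear] — {P10, P4, P5, P9}
5. P2@(1, 0) [+x clear] — {P10, P2, P4, P5, P9}
6. P1@(0, -2) [-x clear] — {P1, P10, P2, P4, P5, P9}
7. P3@(-2, -1) [+y clear] — {P1, P10, P2, P3, P4, P5, P9}
8. P6@(-3, -1) [-y clear] — {P1, P10, P2, P3, P4, P5, P6, P9}

P10; P5; P9; P4; P2; P1; P3; P6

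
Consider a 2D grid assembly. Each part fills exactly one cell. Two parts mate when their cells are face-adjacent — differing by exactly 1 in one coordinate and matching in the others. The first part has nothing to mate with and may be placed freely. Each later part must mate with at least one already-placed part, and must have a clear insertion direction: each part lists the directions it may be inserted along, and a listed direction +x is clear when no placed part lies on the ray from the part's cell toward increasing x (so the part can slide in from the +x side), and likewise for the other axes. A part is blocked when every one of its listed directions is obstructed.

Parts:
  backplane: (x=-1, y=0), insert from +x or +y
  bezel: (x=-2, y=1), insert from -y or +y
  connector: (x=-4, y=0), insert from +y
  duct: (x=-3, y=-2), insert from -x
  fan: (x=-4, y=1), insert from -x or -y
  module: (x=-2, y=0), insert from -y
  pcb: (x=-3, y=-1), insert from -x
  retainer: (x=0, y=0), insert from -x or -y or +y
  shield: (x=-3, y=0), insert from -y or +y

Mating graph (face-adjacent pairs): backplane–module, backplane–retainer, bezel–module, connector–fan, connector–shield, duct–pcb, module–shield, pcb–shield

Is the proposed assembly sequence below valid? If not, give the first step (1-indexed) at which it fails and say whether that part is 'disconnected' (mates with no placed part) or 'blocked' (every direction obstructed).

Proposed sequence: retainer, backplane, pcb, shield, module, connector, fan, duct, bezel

Invalid at step 3 (disconnected)

1. retainer@(0, 0) [-x clear] — {retainer}
2. backplane@(-1, 0) [+y clear] — {backplane, retainer}
3. pcb@(-3, -1) — no placed neighbour ⇒ disconnected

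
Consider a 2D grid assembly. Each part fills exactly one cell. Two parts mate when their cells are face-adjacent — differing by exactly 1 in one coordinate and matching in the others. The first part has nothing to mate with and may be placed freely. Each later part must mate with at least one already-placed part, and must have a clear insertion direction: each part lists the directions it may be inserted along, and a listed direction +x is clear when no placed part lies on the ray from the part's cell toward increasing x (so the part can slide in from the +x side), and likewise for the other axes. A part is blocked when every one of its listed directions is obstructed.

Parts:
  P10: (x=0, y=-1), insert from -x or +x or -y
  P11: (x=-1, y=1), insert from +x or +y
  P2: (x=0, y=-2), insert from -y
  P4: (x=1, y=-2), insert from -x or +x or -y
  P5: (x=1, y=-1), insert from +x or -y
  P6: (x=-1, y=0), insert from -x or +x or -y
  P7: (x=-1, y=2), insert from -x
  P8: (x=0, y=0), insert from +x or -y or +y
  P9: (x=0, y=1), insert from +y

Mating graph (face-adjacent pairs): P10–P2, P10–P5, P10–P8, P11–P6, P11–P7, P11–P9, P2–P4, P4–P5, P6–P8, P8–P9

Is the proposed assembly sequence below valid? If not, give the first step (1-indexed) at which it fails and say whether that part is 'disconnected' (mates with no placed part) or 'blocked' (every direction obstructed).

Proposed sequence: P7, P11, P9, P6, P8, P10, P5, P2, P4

1. P7@(-1, 2) [-x clear] — {P7}
2. P11@(-1, 1) [+x clear] — {P11, P7}
3. P9@(0, 1) [+y clear] — {P11, P7, P9}
4. P6@(-1, 0) [-x clear] — {P11, P6, P7, P9}
5. P8@(0, 0) [+x clear] — {P11, P6, P7, P8, P9}
6. P10@(0, -1) [-x clear] — {P10, P11, P6, P7, P8, P9}
7. P5@(1, -1) [+x clear] — {P10, P11, P5, P6, P7, P8, P9}
8. P2@(0, -2) [-y clear] — {P10, P11, P2, P5, P6, P7, P8, P9}
9. P4@(1, -2) [+x clear] — {P10, P11, P2, P4, P5, P6, P7, P8, P9}

Valid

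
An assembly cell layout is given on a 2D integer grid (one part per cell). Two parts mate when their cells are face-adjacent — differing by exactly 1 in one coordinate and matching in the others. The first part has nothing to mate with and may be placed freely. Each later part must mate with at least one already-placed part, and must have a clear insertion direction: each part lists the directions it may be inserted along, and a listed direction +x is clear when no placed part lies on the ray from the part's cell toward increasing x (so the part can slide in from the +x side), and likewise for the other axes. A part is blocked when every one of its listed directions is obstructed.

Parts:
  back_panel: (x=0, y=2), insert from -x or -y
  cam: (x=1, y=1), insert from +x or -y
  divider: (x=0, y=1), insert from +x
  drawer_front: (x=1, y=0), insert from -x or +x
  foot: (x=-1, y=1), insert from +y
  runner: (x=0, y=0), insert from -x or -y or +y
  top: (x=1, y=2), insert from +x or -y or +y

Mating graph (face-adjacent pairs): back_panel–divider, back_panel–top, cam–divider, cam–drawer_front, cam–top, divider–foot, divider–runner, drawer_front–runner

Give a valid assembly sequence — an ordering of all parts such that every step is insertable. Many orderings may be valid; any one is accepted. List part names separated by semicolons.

1. foot@(-1, 1) [+y clear] — {foot}
2. divider@(0, 1) [+x clear] — {divider, foot}
3. cam@(1, 1) [+x clear] — {cam, divider, foot}
4. drawer_front@(1, 0) [-x clear] — {cam, divider, drawer_front, foot}
5. top@(1, 2) [+x clear] — {cam, divider, drawer_front, foot, top}
6. runner@(0, 0) [-x clear] — {cam, divider, drawer_front, foot, runner, top}
7. back_panel@(0, 2) [-x clear] — {back_panel, cam, divider, drawer_front, foot, runner, top}

foot; divider; cam; drawer_front; top; runner; back_panel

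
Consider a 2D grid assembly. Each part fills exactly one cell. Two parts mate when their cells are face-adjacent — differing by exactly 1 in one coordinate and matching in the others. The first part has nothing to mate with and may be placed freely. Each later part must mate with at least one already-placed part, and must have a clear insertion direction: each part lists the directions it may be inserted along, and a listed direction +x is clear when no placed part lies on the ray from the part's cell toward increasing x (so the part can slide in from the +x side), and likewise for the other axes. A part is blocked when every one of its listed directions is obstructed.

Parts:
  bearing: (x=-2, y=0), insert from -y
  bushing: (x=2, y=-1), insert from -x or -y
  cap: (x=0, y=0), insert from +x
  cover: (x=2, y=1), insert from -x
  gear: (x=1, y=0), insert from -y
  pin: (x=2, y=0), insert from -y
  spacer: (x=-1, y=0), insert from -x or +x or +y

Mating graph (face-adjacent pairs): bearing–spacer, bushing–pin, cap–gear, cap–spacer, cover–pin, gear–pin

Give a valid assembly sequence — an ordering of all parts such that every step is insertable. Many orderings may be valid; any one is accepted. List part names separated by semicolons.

spacer; bearing; cap; gear; pin; bushing; cover

1. spacer@(-1, 0) [-x clear] — {spacer}
2. bearing@(-2, 0) [-y clear] — {bearing, spacer}
3. cap@(0, 0) [+x clear] — {bearing, cap, spacer}
4. gear@(1, 0) [-y clear] — {bearing, cap, gear, spacer}
5. pin@(2, 0) [-y clear] — {bearing, cap, gear, pin, spacer}
6. bushing@(2, -1) [-x clear] — {bearing, bushing, cap, gear, pin, spacer}
7. cover@(2, 1) [-x clear] — {bearing, bushing, cap, cover, gear, pin, spacer}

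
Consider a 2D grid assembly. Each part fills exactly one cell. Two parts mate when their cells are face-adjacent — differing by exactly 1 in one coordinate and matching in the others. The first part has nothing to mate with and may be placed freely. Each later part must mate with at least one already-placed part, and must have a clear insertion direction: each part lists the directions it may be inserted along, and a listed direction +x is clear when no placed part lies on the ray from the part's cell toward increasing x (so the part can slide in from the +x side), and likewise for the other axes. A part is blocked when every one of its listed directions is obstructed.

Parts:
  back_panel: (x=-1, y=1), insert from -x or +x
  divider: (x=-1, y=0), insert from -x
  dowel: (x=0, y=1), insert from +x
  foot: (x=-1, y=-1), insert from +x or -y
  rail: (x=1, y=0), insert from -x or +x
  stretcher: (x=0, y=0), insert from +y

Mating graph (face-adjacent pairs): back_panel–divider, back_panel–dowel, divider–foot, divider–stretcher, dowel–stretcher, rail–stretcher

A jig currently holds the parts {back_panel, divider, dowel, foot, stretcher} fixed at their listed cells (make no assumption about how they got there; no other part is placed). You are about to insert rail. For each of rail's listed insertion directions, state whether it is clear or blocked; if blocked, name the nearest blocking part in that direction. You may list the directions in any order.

-x: nearest on ray is stretcher@(0, 0) ⇒ blocked
+x: ray from rail(1, 0) has no placed part ⇒ clear

+x: clear; -x: blocked by stretcher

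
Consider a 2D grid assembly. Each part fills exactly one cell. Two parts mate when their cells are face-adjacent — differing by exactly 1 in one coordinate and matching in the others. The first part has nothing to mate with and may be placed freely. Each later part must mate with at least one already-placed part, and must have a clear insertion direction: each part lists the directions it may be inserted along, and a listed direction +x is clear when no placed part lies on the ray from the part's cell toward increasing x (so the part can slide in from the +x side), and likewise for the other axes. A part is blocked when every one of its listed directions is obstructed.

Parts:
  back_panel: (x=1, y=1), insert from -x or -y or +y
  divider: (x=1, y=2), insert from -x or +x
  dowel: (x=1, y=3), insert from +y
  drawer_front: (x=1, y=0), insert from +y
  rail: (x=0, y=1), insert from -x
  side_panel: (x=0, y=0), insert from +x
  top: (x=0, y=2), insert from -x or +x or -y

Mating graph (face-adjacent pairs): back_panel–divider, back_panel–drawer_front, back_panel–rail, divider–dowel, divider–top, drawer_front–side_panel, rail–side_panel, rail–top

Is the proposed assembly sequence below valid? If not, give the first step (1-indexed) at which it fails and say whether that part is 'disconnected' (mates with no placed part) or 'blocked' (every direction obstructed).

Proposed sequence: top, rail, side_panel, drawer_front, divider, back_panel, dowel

1. top@(0, 2) [-x clear] — {top}
2. rail@(0, 1) [-x clear] — {rail, top}
3. side_panel@(0, 0) [+x clear] — {rail, side_panel, top}
4. drawer_front@(1, 0) [+y clear] — {drawer_front, rail, side_panel, top}
5. divider@(1, 2) [+x clear] — {divider, drawer_front, rail, side_panel, top}
6. back_panel@(1, 1) — -x/-y/+y all obstructed ⇒ blocked

Invalid at step 6 (blocked)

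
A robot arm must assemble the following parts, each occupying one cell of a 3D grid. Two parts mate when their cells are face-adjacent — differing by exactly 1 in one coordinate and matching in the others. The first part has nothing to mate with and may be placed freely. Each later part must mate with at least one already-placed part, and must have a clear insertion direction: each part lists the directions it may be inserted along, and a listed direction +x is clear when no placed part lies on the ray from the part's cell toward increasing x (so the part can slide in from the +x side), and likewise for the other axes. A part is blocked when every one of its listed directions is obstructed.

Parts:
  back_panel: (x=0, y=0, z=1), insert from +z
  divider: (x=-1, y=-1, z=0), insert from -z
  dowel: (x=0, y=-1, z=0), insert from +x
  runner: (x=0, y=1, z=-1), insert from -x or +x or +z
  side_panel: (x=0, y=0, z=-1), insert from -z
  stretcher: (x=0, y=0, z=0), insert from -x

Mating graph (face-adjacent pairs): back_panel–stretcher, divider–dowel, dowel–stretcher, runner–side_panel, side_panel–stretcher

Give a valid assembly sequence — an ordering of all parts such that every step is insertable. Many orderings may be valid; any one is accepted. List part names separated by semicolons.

1. runner@(0, 1, -1) [-x clear] — {runner}
2. side_panel@(0, 0, -1) [-z clear] — {runner, side_panel}
3. stretcher@(0, 0, 0) [-x clear] — {runner, side_panel, stretcher}
4. dowel@(0, -1, 0) [+x clear] — {dowel, runner, side_panel, stretcher}
5. divider@(-1, -1, 0) [-z clear] — {divider, dowel, runner, side_panel, stretcher}
6. back_panel@(0, 0, 1) [+z clear] — {back_panel, divider, dowel, runner, side_panel, stretcher}

runner; side_panel; stretcher; dowel; divider; back_panel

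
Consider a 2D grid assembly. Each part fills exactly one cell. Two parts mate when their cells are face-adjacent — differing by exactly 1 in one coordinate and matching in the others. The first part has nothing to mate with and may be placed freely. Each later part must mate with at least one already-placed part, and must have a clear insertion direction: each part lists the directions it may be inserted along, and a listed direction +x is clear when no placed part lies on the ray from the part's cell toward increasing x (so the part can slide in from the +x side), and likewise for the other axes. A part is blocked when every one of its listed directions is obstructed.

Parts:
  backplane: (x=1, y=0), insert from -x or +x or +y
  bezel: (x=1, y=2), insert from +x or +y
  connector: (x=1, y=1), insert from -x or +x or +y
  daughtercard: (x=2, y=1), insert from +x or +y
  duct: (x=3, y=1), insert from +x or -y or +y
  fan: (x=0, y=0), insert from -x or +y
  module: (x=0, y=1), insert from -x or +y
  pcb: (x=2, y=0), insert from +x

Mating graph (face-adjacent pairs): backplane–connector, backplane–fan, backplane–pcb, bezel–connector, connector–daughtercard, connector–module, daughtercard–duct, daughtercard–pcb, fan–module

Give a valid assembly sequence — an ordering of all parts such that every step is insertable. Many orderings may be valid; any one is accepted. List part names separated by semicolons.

1. connector@(1, 1) [-x clear] — {connector}
2. module@(0, 1) [-x clear] — {connector, module}
3. bezel@(1, 2) [+x clear] — {bezel, connector, module}
4. fan@(0, 0) [-x clear] — {bezel, connector, fan, module}
5. daughtercard@(2, 1) [+x clear] — {bezel, connector, daughtercard, fan, module}
6. duct@(3, 1) [+x clear] — {bezel, connector, daughtercard, duct, fan, module}
7. backplane@(1, 0) [+x clear] — {backplane, bezel, connector, daughtercard, duct, fan, module}
8. pcb@(2, 0) [+x clear] — {backplane, bezel, connector, daughtercard, duct, fan, module, pcb}

connector; module; bezel; fan; daughtercard; duct; backplane; pcb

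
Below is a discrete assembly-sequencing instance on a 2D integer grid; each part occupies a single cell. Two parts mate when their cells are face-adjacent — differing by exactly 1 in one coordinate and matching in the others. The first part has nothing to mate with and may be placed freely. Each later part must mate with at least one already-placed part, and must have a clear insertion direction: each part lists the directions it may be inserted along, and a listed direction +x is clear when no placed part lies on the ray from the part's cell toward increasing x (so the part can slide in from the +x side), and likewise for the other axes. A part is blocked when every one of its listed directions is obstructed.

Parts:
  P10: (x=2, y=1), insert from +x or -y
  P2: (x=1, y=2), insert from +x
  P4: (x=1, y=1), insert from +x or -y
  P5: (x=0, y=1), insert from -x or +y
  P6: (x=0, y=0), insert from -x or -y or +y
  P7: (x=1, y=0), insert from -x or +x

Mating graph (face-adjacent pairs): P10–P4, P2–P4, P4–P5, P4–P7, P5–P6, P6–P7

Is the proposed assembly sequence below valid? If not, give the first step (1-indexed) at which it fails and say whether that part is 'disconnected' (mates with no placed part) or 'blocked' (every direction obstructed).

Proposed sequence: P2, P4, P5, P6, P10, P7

Valid

1. P2@(1, 2) [+x clear] — {P2}
2. P4@(1, 1) [+x clear] — {P2, P4}
3. P5@(0, 1) [-x clear] — {P2, P4, P5}
4. P6@(0, 0) [-x clear] — {P2, P4, P5, P6}
5. P10@(2, 1) [+x clear] — {P10, P2, P4, P5, P6}
6. P7@(1, 0) [+x clear] — {P10, P2, P4, P5, P6, P7}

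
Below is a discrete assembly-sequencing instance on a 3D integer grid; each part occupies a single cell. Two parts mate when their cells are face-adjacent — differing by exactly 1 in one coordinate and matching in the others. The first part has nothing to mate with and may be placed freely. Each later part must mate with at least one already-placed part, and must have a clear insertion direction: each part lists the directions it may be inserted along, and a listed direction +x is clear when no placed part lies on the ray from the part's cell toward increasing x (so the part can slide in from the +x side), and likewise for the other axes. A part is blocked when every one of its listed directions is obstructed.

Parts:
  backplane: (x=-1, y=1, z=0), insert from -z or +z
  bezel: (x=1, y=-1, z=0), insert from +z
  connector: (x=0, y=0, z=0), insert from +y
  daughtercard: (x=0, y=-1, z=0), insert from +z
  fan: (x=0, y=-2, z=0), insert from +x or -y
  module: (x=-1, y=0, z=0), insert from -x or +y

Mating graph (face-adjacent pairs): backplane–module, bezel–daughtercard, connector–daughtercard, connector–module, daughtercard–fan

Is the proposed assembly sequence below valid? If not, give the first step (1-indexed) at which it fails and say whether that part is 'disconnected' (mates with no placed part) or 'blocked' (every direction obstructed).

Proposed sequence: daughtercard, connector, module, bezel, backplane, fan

1. daughtercard@(0, -1, 0) [+z clear] — {daughtercard}
2. connector@(0, 0, 0) [+y clear] — {connector, daughtercard}
3. module@(-1, 0, 0) [-x clear] — {connector, daughtercard, module}
4. bezel@(1, -1, 0) [+z clear] — {bezel, connector, daughtercard, module}
5. backplane@(-1, 1, 0) [-z clear] — {backplane, bezel, connector, daughtercard, module}
6. fan@(0, -2, 0) [+x clear] — {backplane, bezel, connector, daughtercard, fan, module}

Valid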